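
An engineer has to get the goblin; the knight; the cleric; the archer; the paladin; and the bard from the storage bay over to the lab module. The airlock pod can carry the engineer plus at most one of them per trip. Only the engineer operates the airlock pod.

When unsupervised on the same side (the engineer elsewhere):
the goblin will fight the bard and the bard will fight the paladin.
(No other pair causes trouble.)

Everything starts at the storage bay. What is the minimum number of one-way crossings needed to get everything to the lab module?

13

Counting alone: the engineer can take at most 1 across per trip to the lab module, so moving all 6 needs at least 6 loaded trips out, with a return between consecutive ones — at least 11 crossings.
The safety rule pushes this higher. Following every safe sequence of crossings, the most of the 6 that can be at the lab module as the airlock pod arrives there on crossing 11 is 5 — never all 6.
So no plan with fewer than 13 crossings exists, and this one achieves 13:
1. Engineer goes to the lab module with the bard.
2. Engineer goes back to the storage bay alone.
3. Engineer goes to the lab module with the goblin.
4. Engineer goes back to the storage bay with the bard.
5. Engineer goes to the lab module with the paladin.
6. Engineer goes back to the storage bay alone.
7. Engineer goes to the lab module with the knight.
8. Engineer goes back to the storage bay alone.
9. Engineer goes to the lab module with the cleric.
10. Engineer goes back to the storage bay alone.
11. Engineer goes to the lab module with the archer.
12. Engineer goes back to the storage bay alone.
13. Engineer goes to the lab module with the bard.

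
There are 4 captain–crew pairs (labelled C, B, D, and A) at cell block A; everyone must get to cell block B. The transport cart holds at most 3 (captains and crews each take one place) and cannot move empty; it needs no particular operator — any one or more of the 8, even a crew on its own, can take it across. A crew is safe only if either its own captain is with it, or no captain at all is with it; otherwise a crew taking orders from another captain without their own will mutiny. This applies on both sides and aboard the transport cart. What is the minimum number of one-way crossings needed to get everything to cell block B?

9

Counting alone: each trip to cell block B takes at most 3 across and each return brings at least 1 back, so after t trips out (and t−1 returns) at most 3t − (t−1) of the 8 are across; that first reaches 8 at t = 4, so at least 7 crossings are needed.
The safety rule pushes this higher. Following every safe sequence of crossings, the most of the 8 that can be at cell block B as the transport cart arrives there on crossing 7 is 7 — never all 8.
So no plan with fewer than 9 crossings exists, and this one achieves 9:
1. captain C and crew C cross → cell block B.
2. captain C crosses ← cell block A.
3. captain B, captain C, and crew B cross → cell block B.
4. captain C and crew C cross ← cell block A.
5. captain A, captain C, and captain D cross → cell block B.
6. crew B crosses ← cell block A.
7. crew B and crew C cross → cell block B.
8. crew C crosses ← cell block A.
9. crew A, crew C, and crew D cross → cell block B.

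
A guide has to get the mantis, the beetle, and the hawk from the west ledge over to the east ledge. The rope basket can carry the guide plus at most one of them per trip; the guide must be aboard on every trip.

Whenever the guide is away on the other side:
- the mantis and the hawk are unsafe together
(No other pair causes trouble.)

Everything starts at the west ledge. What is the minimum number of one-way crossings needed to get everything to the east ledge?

5

Counting alone: the guide can take at most 1 across per trip to the east ledge, so moving all 3 needs at least 3 loaded trips out, with a return between consecutive ones — at least 5 crossings.
The plan below uses exactly 5 crossings, so it is optimal:
1. Guide goes to the east ledge with the mantis.
2. Guide goes back to the west ledge alone.
3. Guide goes to the east ledge with the beetle.
4. Guide goes back to the west ledge alone.
5. Guide goes to the east ledge with the hawk.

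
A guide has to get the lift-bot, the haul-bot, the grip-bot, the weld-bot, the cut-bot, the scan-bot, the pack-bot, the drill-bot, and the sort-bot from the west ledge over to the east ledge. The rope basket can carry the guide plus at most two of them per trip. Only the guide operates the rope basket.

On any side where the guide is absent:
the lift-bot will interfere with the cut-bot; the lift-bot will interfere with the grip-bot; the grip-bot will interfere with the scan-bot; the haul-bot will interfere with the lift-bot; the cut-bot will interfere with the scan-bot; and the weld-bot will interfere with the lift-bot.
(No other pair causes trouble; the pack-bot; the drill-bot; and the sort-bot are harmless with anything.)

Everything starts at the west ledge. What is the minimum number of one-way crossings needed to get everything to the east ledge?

Counting alone: the guide can take at most 2 across per trip to the east ledge, so moving all 9 needs at least 5 loaded trips out, with a return between consecutive ones — at least 9 crossings.
The safety rule pushes this higher. Following every safe sequence of crossings, the most of the 9 that can be at the east ledge as the rope basket arrives there on crossing 9 is 8 — never all 9.
So no plan with fewer than 11 crossings exists, and this one achieves 11:
1. Guide goes to the east ledge with the lift-bot and the scan-bot.
2. Guide goes back to the west ledge alone.
3. Guide goes to the east ledge with the pack-bot.
4. Guide goes back to the west ledge alone.
5. Guide goes to the east ledge with the grip-bot and the haul-bot.
6. Guide goes back to the west ledge with the lift-bot and the scan-bot.
7. Guide goes to the east ledge with the cut-bot and the weld-bot.
8. Guide goes back to the west ledge alone.
9. Guide goes to the east ledge with the drill-bot and the sort-bot.
10. Guide goes back to the west ledge alone.
11. Guide goes to the east ledge with the lift-bot and the scan-bot.

11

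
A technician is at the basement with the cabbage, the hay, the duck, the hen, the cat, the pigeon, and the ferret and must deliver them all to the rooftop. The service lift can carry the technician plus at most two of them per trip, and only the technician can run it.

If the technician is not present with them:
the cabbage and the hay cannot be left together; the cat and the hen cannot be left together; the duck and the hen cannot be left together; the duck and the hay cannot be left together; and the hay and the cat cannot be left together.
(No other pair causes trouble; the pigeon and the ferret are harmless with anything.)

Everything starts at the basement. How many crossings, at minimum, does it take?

Counting alone: the technician can take at most 2 across per trip to the rooftop, so moving all 7 needs at least 4 loaded trips out, with a return between consecutive ones — at least 7 crossings.
The safety rule pushes this higher. Following every safe sequence of crossings, the most of the 7 that can be at the rooftop as the service lift arrives there on crossing 7 is 6 — never all 7.
So no plan with fewer than 9 crossings exists, and this one achieves 9:
1. Technician goes to the rooftop with the hay and the hen.
2. Technician goes back to the basement alone.
3. Technician goes to the rooftop with the cabbage.
4. Technician goes back to the basement with the hay.
5. Technician goes to the rooftop with the cat and the duck.
6. Technician goes back to the basement with the hen.
7. Technician goes to the rooftop with the ferret and the pigeon.
8. Technician goes back to the basement alone.
9. Technician goes to the rooftop with the hay and the hen.

9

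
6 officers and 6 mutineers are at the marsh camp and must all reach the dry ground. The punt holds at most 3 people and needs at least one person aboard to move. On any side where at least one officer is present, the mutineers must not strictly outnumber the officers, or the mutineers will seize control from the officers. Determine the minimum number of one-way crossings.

Following every safe sequence of crossings from the start, the most of the 12 that can be at the dry ground as the punt arrives there on crossings 1, 3, 5 is 3, 5, 6 respectively; the best ever achieved is 6 of 12.
From crossing 7 on, no configuration arises that was not already reachable earlier: only 17 distinct safe configurations (who is on which side, and where the punt is) can ever be reached, none of them has everyone across, and every continuation just revisits them. They are: 0 officers + 0 mutineers across (punt back at the start); 0 officers + 1 mutineer across (punt there); 0 officers + 1 mutineer across (punt back at the start); 0 officers + 2 mutineers across (punt there); 0 officers + 2 mutineers across (punt back at the start); 0 officers + 3 mutineers across (punt there); 0 officers + 3 mutineers across (punt back at the start); 0 officers + 4 mutineers across (punt there); 0 officers + 4 mutineers across (punt back at the start); 0 officers + 5 mutineers across (punt there); 0 officers + 5 mutineers across (punt back at the start); 0 officers + 6 mutineers across (punt there); 1 officer + 1 mutineer across (punt there); 1 officer + 1 mutineer across (punt back at the start); 2 officers + 2 mutineers across (punt there); 2 officers + 2 mutineers across (punt back at the start); 3 officers + 3 mutineers across (punt there). So no valid plan exists.

impossible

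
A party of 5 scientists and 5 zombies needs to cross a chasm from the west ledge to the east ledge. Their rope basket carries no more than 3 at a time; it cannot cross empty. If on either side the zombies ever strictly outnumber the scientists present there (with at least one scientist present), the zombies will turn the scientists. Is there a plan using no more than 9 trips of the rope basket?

Counting alone: each trip to the east ledge takes at most 3 across and each return brings at least 1 back, so after t trips out (and t−1 returns) at most 3t − (t−1) of the 10 are across; that first reaches 10 at t = 5, so at least 9 crossings are needed.
The safety rule pushes this higher. Following every safe sequence of crossings, the most of the 10 that can be at the east ledge as the rope basket arrives there on crossing 9 is 9 — never all 10.
So the move cannot be finished within 9 crossings. (The shortest complete plan takes 11:)
1. 2 zombies → the east ledge.  (the west ledge: 5S 3Z; the east ledge: 0S 2Z)
2. 1 zombie ← the west ledge.  (the west ledge: 5S 4Z; the east ledge: 0S 1Z)
3. 3 zombies → the east ledge.  (the west ledge: 5S 1Z; the east ledge: 0S 4Z)
4. 1 zombie ← the west ledge.  (the west ledge: 5S 2Z; the east ledge: 0S 3Z)
5. 3 scientists → the east ledge.  (the west ledge: 2S 2Z; the east ledge: 3S 3Z)
6. 1 scientist and 1 zombie ← the west ledge.  (the west ledge: 3S 3Z; the east ledge: 2S 2Z)
7. 3 scientists → the east ledge.  (the west ledge: 0S 3Z; the east ledge: 5S 2Z)
8. 1 zombie ← the west ledge.  (the west ledge: 0S 4Z; the east ledge: 5S 1Z)
9. 2 zombies → the east ledge.  (the west ledge: 0S 2Z; the east ledge: 5S 3Z)
10. 1 zombie ← the west ledge.  (the west ledge: 0S 3Z; the east ledge: 5S 2Z)
11. 3 zombies → the east ledge.  (the west ledge: 0S 0Z; the east ledge: 5S 5Z)

No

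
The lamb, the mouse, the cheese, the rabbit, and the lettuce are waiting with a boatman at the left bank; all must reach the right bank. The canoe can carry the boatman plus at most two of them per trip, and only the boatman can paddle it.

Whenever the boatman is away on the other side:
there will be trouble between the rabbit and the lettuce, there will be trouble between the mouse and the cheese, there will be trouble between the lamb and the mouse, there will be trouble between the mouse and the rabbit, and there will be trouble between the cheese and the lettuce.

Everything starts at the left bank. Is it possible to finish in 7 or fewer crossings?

Yes

Yes — this plan uses 7 crossings (≤ 7):
1. Boatman goes to the right bank with the lettuce and the mouse.
2. Boatman goes back to the left bank alone.
3. Boatman goes to the right bank with the lamb.
4. Boatman goes back to the left bank with the mouse.
5. Boatman goes to the right bank with the cheese and the rabbit.
6. Boatman goes back to the left bank with the lettuce.
7. Boatman goes to the right bank with the lettuce and the mouse.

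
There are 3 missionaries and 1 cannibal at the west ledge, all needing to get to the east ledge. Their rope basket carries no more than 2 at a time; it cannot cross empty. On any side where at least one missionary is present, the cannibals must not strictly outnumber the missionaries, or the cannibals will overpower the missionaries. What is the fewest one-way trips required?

5

Counting alone: each trip to the east ledge takes at most 2 across and each return brings at least 1 back, so after t trips out (and t−1 returns) at most 2t − (t−1) of the 4 are across; that first reaches 4 at t = 3, so at least 5 crossings are needed.
The plan below uses exactly 5 crossings, so it is optimal:
1. 1 missionary and 1 cannibal → the east ledge.  (the west ledge: 2M 0C; the east ledge: 1M 1C)
2. 1 cannibal ← the west ledge.  (the west ledge: 2M 1C; the east ledge: 1M 0C)
3. 1 missionary and 1 cannibal → the east ledge.  (the west ledge: 1M 0C; the east ledge: 2M 1C)
4. 1 cannibal ← the west ledge.  (the west ledge: 1M 1C; the east ledge: 2M 0C)
5. 1 missionary and 1 cannibal → the east ledge.  (the west ledge: 0M 0C; the east ledge: 3M 1C)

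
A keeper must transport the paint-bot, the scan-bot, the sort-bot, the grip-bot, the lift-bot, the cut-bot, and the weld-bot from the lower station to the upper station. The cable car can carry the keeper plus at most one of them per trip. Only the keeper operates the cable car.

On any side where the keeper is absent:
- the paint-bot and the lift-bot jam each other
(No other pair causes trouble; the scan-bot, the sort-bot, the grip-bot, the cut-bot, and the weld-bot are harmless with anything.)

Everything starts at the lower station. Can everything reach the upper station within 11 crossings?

Counting alone: the keeper can take at most 1 across per trip to the upper station, so moving all 7 needs at least 7 loaded trips out, with a return between consecutive ones — at least 13 crossings.
Since 11 < 13, 11 crossings cannot be enough. (The shortest complete plan in fact takes 13:)
1. Keeper goes to the upper station with the paint-bot.
2. Keeper goes back to the lower station alone.
3. Keeper goes to the upper station with the scan-bot.
4. Keeper goes back to the lower station alone.
5. Keeper goes to the upper station with the sort-bot.
6. Keeper goes back to the lower station alone.
7. Keeper goes to the upper station with the grip-bot.
8. Keeper goes back to the lower station alone.
9. Keeper goes to the upper station with the cut-bot.
10. Keeper goes back to the lower station alone.
11. Keeper goes to the upper station with the weld-bot.
12. Keeper goes back to the lower station alone.
13. Keeper goes to the upper station with the lift-bot.

No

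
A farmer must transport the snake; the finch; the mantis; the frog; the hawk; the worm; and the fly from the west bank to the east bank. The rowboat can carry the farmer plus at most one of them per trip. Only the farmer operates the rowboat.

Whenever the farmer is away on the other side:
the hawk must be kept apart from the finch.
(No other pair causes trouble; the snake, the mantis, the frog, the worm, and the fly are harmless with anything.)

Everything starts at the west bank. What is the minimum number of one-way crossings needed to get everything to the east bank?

Counting alone: the farmer can take at most 1 across per trip to the east bank, so moving all 7 needs at least 7 loaded trips out, with a return between consecutive ones — at least 13 crossings.
The plan below uses exactly 13 crossings, so it is optimal:
1. Farmer goes to the east bank with the finch.
2. Farmer goes back to the west bank alone.
3. Farmer goes to the east bank with the snake.
4. Farmer goes back to the west bank alone.
5. Farmer goes to the east bank with the mantis.
6. Farmer goes back to the west bank alone.
7. Farmer goes to the east bank with the frog.
8. Farmer goes back to the west bank alone.
9. Farmer goes to the east bank with the worm.
10. Farmer goes back to the west bank alone.
11. Farmer goes to the east bank with the fly.
12. Farmer goes back to the west bank alone.
13. Farmer goes to the east bank with the hawk.

13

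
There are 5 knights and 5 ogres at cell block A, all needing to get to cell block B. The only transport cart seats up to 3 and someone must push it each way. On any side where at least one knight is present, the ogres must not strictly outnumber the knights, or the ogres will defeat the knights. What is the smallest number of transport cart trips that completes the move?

Counting alone: each trip to cell block B takes at most 3 across and each return brings at least 1 back, so after t trips out (and t−1 returns) at most 3t − (t−1) of the 10 are across; that first reaches 10 at t = 5, so at least 9 crossings are needed.
The safety rule pushes this higher. Following every safe sequence of crossings, the most of the 10 that can be at cell block B as the transport cart arrives there on crossing 9 is 9 — never all 10.
So no plan with fewer than 11 crossings exists, and this one achieves 11:
1. 2 ogres → cell block B.  (cell block A: 5K 3O; cell block B: 0K 2O)
2. 1 ogre ← cell block A.  (cell block A: 5K 4O; cell block B: 0K 1O)
3. 3 ogres → cell block B.  (cell block A: 5K 1O; cell block B: 0K 4O)
4. 1 ogre ← cell block A.  (cell block A: 5K 2O; cell block B: 0K 3O)
5. 3 knights → cell block B.  (cell block A: 2K 2O; cell block B: 3K 3O)
6. 1 knight and 1 ogre ← cell block A.  (cell block A: 3K 3O; cell block B: 2K 2O)
7. 3 knights → cell block B.  (cell block A: 0K 3O; cell block B: 5K 2O)
8. 1 ogre ← cell block A.  (cell block A: 0K 4O; cell block B: 5K 1O)
9. 2 ogres → cell block B.  (cell block A: 0K 2O; cell block B: 5K 3O)
10. 1 ogre ← cell block A.  (cell block A: 0K 3O; cell block B: 5K 2O)
11. 3 ogres → cell block B.  (cell block A: 0K 0O; cell block B: 5K 5O)

11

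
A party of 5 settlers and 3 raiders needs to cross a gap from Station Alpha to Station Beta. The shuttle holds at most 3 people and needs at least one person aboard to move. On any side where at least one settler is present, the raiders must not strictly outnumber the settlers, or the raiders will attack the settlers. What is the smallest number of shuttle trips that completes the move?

7

Counting alone: each trip to Station Beta takes at most 3 across and each return brings at least 1 back, so after t trips out (and t−1 returns) at most 3t − (t−1) of the 8 are across; that first reaches 8 at t = 4, so at least 7 crossings are needed.
The plan below uses exactly 7 crossings, so it is optimal:
1. 2 raiders → Station Beta.  (Station Alpha: 5S 1R; Station Beta: 0S 2R)
2. 1 raider ← Station Alpha.  (Station Alpha: 5S 2R; Station Beta: 0S 1R)
3. 2 settlers and 1 raider → Station Beta.  (Station Alpha: 3S 1R; Station Beta: 2S 2R)
4. 1 raider ← Station Alpha.  (Station Alpha: 3S 2R; Station Beta: 2S 1R)
5. 1 settler and 2 raiders → Station Beta.  (Station Alpha: 2S 0R; Station Beta: 3S 3R)
6. 1 raider ← Station Alpha.  (Station Alpha: 2S 1R; Station Beta: 3S 2R)
7. 2 settlers and 1 raider → Station Beta.  (Station Alpha: 0S 0R; Station Beta: 5S 3R)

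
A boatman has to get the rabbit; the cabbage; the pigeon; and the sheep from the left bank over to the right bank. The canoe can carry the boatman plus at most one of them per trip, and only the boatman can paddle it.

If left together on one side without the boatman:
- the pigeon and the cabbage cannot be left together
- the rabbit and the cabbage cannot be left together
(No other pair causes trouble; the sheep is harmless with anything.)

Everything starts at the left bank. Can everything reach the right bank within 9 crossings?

Yes — this plan uses 9 crossings (≤ 9):
1. Boatman goes to the right bank with the cabbage.  [the left bank: the pigeon, the rabbit, the sheep | the right bank: the cabbage]
2. Boatman goes back to the left bank alone.  [the left bank: the pigeon, the rabbit, the sheep | the right bank: the cabbage]
3. Boatman goes to the right bank with the rabbit.  [the left bank: the pigeon, the sheep | the right bank: the cabbage, the rabbit]
4. Boatman goes back to the left bank with the cabbage.  [the left bank: the cabbage, the pigeon, the sheep | the right bank: the rabbit]
5. Boatman goes to the right bank with the pigeon.  [the left bank: the cabbage, the sheep | the right bank: the pigeon, the rabbit]
6. Boatman goes back to the left bank alone.  [the left bank: the cabbage, the sheep | the right bank: the pigeon, the rabbit]
7. Boatman goes to the right bank with the sheep.  [the left bank: the cabbage | the right bank: the pigeon, the rabbit, the sheep]
8. Boatman goes back to the left bank alone.  [the left bank: the cabbage | the right bank: the pigeon, the rabbit, the sheep]
9. Boatman goes to the right bank with the cabbage.  [the left bank: — | the right bank: the cabbage, the pigeon, the rabbit, the sheep]

Yes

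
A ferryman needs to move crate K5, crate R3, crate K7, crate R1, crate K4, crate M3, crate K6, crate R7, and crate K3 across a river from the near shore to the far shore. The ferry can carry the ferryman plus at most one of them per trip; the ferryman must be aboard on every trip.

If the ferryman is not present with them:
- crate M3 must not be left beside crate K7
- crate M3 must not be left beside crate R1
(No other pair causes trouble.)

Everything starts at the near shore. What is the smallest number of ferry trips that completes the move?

19

Counting alone: the ferryman can take at most 1 across per trip to the far shore, so moving all 9 needs at least 9 loaded trips out, with a return between consecutive ones — at least 17 crossings.
The safety rule pushes this higher. Following every safe sequence of crossings, the most of the 9 that can be at the far shore as the ferry arrives there on crossing 17 is 8 — never all 9.
So no plan with fewer than 19 crossings exists, and this one achieves 19:
1. Ferryman goes to the far shore with crate M3.  [the near shore: crate K3, crate K4, crate K5, crate K6, crate K7, crate R1, crate R3, crate R7 | the far shore: crate M3]
2. Ferryman goes back to the near shore alone.  [the near shore: crate K3, crate K4, crate K5, crate K6, crate K7, crate R1, crate R3, crate R7 | the far shore: crate M3]
3. Ferryman goes to the far shore with crate K5.  [the near shore: crate K3, crate K4, crate K6, crate K7, crate R1, crate R3, crate R7 | the far shore: crate K5, crate M3]
4. Ferryman goes back to the near shore alone.  [the near shore: crate K3, crate K4, crate K6, crate K7, crate R1, crate R3, crate R7 | the far shore: crate K5, crate M3]
5. Ferryman goes to the far shore with crate R3.  [the near shore: crate K3, crate K4, crate K6, crate K7, crate R1, crate R7 | the far shore: crate K5, crate M3, crate R3]
6. Ferryman goes back to the near shore alone.  [the near shore: crate K3, crate K4, crate K6, crate K7, crate R1, crate R7 | the far shore: crate K5, crate M3, crate R3]
7. Ferryman goes to the far shore with crate K7.  [the near shore: crate K3, crate K4, crate K6, crate R1, crate R7 | the far shore: crate K5, crate K7, crate M3, crate R3]
8. Ferryman goes back to the near shore with crate M3.  [the near shore: crate K3, crate K4, crate K6, crate M3, crate R1, crate R7 | the far shore: crate K5, crate K7, crate R3]
9. Ferryman goes to the far shore with crate R1.  [the near shore: crate K3, crate K4, crate K6, crate M3, crate R7 | the far shore: crate K5, crate K7, crate R1, crate R3]
10. Ferryman goes back to the near shore alone.  [the near shore: crate K3, crate K4, crate K6, crate M3, crate R7 | the far shore: crate K5, crate K7, crate R1, crate R3]
11. Ferryman goes to the far shore with crate K4.  [the near shore: crate K3, crate K6, crate M3, crate R7 | the far shore: crate K4, crate K5, crate K7, crate R1, crate R3]
12. Ferryman goes back to the near shore alone.  [the near shore: crate K3, crate K6, crate M3, crate R7 | the far shore: crate K4, crate K5, crate K7, crate R1, crate R3]
13. Ferryman goes to the far shore with crate K6.  [the near shore: crate K3, crate M3, crate R7 | the far shore: crate K4, crate K5, crate K6, crate K7, crate R1, crate R3]
14. Ferryman goes back to the near shore alone.  [the near shore: crate K3, crate M3, crate R7 | the far shore: crate K4, crate K5, crate K6, crate K7, crate R1, crate R3]
15. Ferryman goes to the far shore with crate R7.  [the near shore: crate K3, crate M3 | the far shore: crate K4, crate K5, crate K6, crate K7, crate R1, crate R3, crate R7]
16. Ferryman goes back to the near shore alone.  [the near shore: crate K3, crate M3 | the far shore: crate K4, crate K5, crate K6, crate K7, crate R1, crate R3, crate R7]
17. Ferryman goes to the far shore with crate K3.  [the near shore: crate M3 | the far shore: crate K3, crate K4, crate K5, crate K6, crate K7, crate R1, crate R3, crate R7]
18. Ferryman goes back to the near shore alone.  [the near shore: crate M3 | the far shore: crate K3, crate K4, crate K5, crate K6, crate K7, crate R1, crate R3, crate R7]
19. Ferryman goes to the far shore with crate M3.  [the near shore: — | the far shore: crate K3, crate K4, crate K5, crate K6, crate K7, crate M3, crate R1, crate R3, crate R7]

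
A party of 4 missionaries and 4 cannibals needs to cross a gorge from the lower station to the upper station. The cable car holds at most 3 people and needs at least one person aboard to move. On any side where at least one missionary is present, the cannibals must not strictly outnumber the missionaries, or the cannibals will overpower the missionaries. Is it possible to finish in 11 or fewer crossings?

Yes

Yes — this plan uses 9 crossings (≤ 11):
1. 2 cannibals → the upper station.  (the lower station: 4M 2C; the upper station: 0M 2C)
2. 1 cannibal ← the lower station.  (the lower station: 4M 3C; the upper station: 0M 1C)
3. 3 cannibals → the upper station.  (the lower station: 4M 0C; the upper station: 0M 4C)
4. 1 cannibal ← the lower station.  (the lower station: 4M 1C; the upper station: 0M 3C)
5. 3 missionaries → the upper station.  (the lower station: 1M 1C; the upper station: 3M 3C)
6. 1 missionary and 1 cannibal ← the lower station.  (the lower station: 2M 2C; the upper station: 2M 2C)
7. 2 missionaries → the upper station.  (the lower station: 0M 2C; the upper station: 4M 2C)
8. 1 cannibal ← the lower station.  (the lower station: 0M 3C; the upper station: 4M 1C)
9. 3 cannibals → the upper station.  (the lower station: 0M 0C; the upper station: 4M 4C)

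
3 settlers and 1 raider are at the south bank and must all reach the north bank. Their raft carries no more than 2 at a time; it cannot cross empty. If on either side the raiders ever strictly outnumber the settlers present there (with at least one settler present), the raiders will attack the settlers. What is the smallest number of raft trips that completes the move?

Counting alone: each trip to the north bank takes at most 2 across and each return brings at least 1 back, so after t trips out (and t−1 returns) at most 2t − (t−1) of the 4 are across; that first reaches 4 at t = 3, so at least 5 crossings are needed.
The plan below uses exactly 5 crossings, so it is optimal:
1. 1 settler and 1 raider → the north bank.  (the south bank: 2S 0R; the north bank: 1S 1R)
2. 1 raider ← the south bank.  (the south bank: 2S 1R; the north bank: 1S 0R)
3. 1 settler and 1 raider → the north bank.  (the south bank: 1S 0R; the north bank: 2S 1R)
4. 1 raider ← the south bank.  (the south bank: 1S 1R; the north bank: 2S 0R)
5. 1 settler and 1 raider → the north bank.  (the south bank: 0S 0R; the north bank: 3S 1R)

5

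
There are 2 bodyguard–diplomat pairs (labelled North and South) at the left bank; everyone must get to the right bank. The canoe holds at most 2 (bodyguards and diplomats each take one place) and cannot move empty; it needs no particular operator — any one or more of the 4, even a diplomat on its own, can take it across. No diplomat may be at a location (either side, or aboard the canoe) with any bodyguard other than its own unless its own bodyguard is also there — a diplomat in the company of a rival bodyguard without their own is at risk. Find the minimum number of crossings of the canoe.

Counting alone: each trip to the right bank takes at most 2 across and each return brings at least 1 back, so after t trips out (and t−1 returns) at most 2t − (t−1) of the 4 are across; that first reaches 4 at t = 3, so at least 5 crossings are needed.
The plan below uses exactly 5 crossings, so it is optimal:
1. bodyguard North and diplomat North cross → the right bank.
2. bodyguard North crosses ← the left bank.
3. bodyguard North and bodyguard South cross → the right bank.
4. bodyguard South crosses ← the left bank.
5. bodyguard South and diplomat South cross → the right bank.

5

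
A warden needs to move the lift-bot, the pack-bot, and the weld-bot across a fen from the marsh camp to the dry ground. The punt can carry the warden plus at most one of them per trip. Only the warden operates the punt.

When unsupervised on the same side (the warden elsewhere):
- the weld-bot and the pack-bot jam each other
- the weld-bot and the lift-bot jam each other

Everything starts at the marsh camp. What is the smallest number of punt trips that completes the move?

7

Counting alone: the warden can take at most 1 across per trip to the dry ground, so moving all 3 needs at least 3 loaded trips out, with a return between consecutive ones — at least 5 crossings.
The safety rule pushes this higher. Following every safe sequence of crossings, the most of the 3 that can be at the dry ground as the punt arrives there on crossing 5 is 2 — never all 3.
So no plan with fewer than 7 crossings exists, and this one achieves 7:
1. Warden goes to the dry ground with the weld-bot.  [the marsh camp: the lift-bot, the pack-bot | the dry ground: the weld-bot]
2. Warden goes back to the marsh camp alone.  [the marsh camp: the lift-bot, the pack-bot | the dry ground: the weld-bot]
3. Warden goes to the dry ground with the lift-bot.  [the marsh camp: the pack-bot | the dry ground: the lift-bot, the weld-bot]
4. Warden goes back to the marsh camp with the weld-bot.  [the marsh camp: the pack-bot, the weld-bot | the dry ground: the lift-bot]
5. Warden goes to the dry ground with the pack-bot.  [the marsh camp: the weld-bot | the dry ground: the lift-bot, the pack-bot]
6. Warden goes back to the marsh camp alone.  [the marsh camp: the weld-bot | the dry ground: the lift-bot, the pack-bot]
7. Warden goes to the dry ground with the weld-bot.  [the marsh camp: — | the dry ground: the lift-bot, the pack-bot, the weld-bot]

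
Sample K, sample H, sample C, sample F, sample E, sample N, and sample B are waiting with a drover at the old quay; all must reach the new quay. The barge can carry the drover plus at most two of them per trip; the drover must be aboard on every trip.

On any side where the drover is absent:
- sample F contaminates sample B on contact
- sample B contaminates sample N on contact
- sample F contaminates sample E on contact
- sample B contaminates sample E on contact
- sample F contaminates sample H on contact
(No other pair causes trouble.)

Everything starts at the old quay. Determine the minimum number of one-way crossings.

11

Counting alone: the drover can take at most 2 across per trip to the new quay, so moving all 7 needs at least 4 loaded trips out, with a return between consecutive ones — at least 7 crossings.
The safety rule pushes this higher. Following every safe sequence of crossings, the most of the 7 that can be at the new quay as the barge arrives there on crossings 7, 9 is 5, 6 respectively — never all 7.
So no plan with fewer than 11 crossings exists, and this one achieves 11:
1. Drover goes to the new quay with sample B and sample F.  [the old quay: sample C, sample E, sample H, sample K, sample N | the new quay: sample B, sample F]
2. Drover goes back to the old quay with sample F.  [the old quay: sample C, sample E, sample F, sample H, sample K, sample N | the new quay: sample B]
3. Drover goes to the new quay with sample F and sample K.  [the old quay: sample C, sample E, sample H, sample N | the new quay: sample B, sample F, sample K]
4. Drover goes back to the old quay with sample F.  [the old quay: sample C, sample E, sample F, sample H, sample N | the new quay: sample B, sample K]
5. Drover goes to the new quay with sample F and sample H.  [the old quay: sample C, sample E, sample N | the new quay: sample B, sample F, sample H, sample K]
6. Drover goes back to the old quay with sample F.  [the old quay: sample C, sample E, sample F, sample N | the new quay: sample B, sample H, sample K]
7. Drover goes to the new quay with sample C and sample F.  [the old quay: sample E, sample N | the new quay: sample B, sample C, sample F, sample H, sample K]
8. Drover goes back to the old quay with sample F.  [the old quay: sample E, sample F, sample N | the new quay: sample B, sample C, sample H, sample K]
9. Drover goes to the new quay with sample E and sample N.  [the old quay: sample F | the new quay: sample B, sample C, sample E, sample H, sample K, sample N]
10. Drover goes back to the old quay with sample B.  [the old quay: sample B, sample F | the new quay: sample C, sample E, sample H, sample K, sample N]
11. Drover goes to the new quay with sample B and sample F.  [the old quay: — | the new quay: sample B, sample C, sample E, sample F, sample H, sample K, sample N]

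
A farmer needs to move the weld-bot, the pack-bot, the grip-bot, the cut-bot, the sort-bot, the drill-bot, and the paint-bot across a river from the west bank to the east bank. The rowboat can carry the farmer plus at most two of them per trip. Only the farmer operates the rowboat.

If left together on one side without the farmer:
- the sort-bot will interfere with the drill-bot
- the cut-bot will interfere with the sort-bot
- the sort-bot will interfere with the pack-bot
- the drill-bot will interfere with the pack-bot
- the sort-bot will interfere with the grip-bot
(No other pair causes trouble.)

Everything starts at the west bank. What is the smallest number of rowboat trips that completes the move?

Counting alone: the farmer can take at most 2 across per trip to the east bank, so moving all 7 needs at least 4 loaded trips out, with a return between consecutive ones — at least 7 crossings.
The safety rule pushes this higher. Following every safe sequence of crossings, the most of the 7 that can be at the east bank as the rowboat arrives there on crossings 7, 9 is 5, 6 respectively — never all 7.
So no plan with fewer than 11 crossings exists, and this one achieves 11:
1. Farmer goes to the east bank with the pack-bot and the sort-bot.  [the west bank: the cut-bot, the drill-bot, the grip-bot, the paint-bot, the weld-bot | the east bank: the pack-bot, the sort-bot]
2. Farmer goes back to the west bank with the pack-bot.  [the west bank: the cut-bot, the drill-bot, the grip-bot, the pack-bot, the paint-bot, the weld-bot | the east bank: the sort-bot]
3. Farmer goes to the east bank with the pack-bot and the weld-bot.  [the west bank: the cut-bot, the drill-bot, the grip-bot, the paint-bot | the east bank: the pack-bot, the sort-bot, the weld-bot]
4. Farmer goes back to the west bank with the pack-bot.  [the west bank: the cut-bot, the drill-bot, the grip-bot, the pack-bot, the paint-bot | the east bank: the sort-bot, the weld-bot]
5. Farmer goes to the east bank with the grip-bot and the pack-bot.  [the west bank: the cut-bot, the drill-bot, the paint-bot | the east bank: the grip-bot, the pack-bot, the sort-bot, the weld-bot]
6. Farmer goes back to the west bank with the sort-bot.  [the west bank: the cut-bot, the drill-bot, the paint-bot, the sort-bot | the east bank: the grip-bot, the pack-bot, the weld-bot]
7. Farmer goes to the east bank with the cut-bot and the sort-bot.  [the west bank: the drill-bot, the paint-bot | the east bank: the cut-bot, the grip-bot, the pack-bot, the sort-bot, the weld-bot]
8. Farmer goes back to the west bank with the sort-bot.  [the west bank: the drill-bot, the paint-bot, the sort-bot | the east bank: the cut-bot, the grip-bot, the pack-bot, the weld-bot]
9. Farmer goes to the east bank with the paint-bot and the sort-bot.  [the west bank: the drill-bot | the east bank: the cut-bot, the grip-bot, the pack-bot, the paint-bot, the sort-bot, the weld-bot]
10. Farmer goes back to the west bank with the sort-bot.  [the west bank: the drill-bot, the sort-bot | the east bank: the cut-bot, the grip-bot, the pack-bot, the paint-bot, the weld-bot]
11. Farmer goes to the east bank with the drill-bot and the sort-bot.  [the west bank: — | the east bank: the cut-bot, the drill-bot, the grip-bot, the pack-bot, the paint-bot, the sort-bot, the weld-bot]

11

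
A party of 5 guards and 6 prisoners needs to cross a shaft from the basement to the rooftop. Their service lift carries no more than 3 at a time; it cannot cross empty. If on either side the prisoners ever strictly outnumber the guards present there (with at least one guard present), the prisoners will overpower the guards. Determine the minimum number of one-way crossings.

The prisoners already outnumber the guards at the basement before anyone moves, so the starting position itself is disallowed.

impossible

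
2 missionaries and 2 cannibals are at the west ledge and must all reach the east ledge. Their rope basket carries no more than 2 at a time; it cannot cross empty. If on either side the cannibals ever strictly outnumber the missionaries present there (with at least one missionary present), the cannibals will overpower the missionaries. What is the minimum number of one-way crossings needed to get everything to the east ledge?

5

Counting alone: each trip to the east ledge takes at most 2 across and each return brings at least 1 back, so after t trips out (and t−1 returns) at most 2t − (t−1) of the 4 are across; that first reaches 4 at t = 3, so at least 5 crossings are needed.
The plan below uses exactly 5 crossings, so it is optimal:
1. 2 cannibals → the east ledge.  (the west ledge: 2M 0C; the east ledge: 0M 2C)
2. 1 cannibal ← the west ledge.  (the west ledge: 2M 1C; the east ledge: 0M 1C)
3. 2 missionaries → the east ledge.  (the west ledge: 0M 1C; the east ledge: 2M 1C)
4. 1 cannibal ← the west ledge.  (the west ledge: 0M 2C; the east ledge: 2M 0C)
5. 2 cannibals → the east ledge.  (the west ledge: 0M 0C; the east ledge: 2M 2C)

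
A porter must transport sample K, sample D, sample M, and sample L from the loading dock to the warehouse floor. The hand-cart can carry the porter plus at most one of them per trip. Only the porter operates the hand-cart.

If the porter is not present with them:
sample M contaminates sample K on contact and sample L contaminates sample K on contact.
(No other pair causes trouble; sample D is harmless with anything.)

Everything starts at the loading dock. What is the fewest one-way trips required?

9

Counting alone: the porter can take at most 1 across per trip to the warehouse floor, so moving all 4 needs at least 4 loaded trips out, with a return between consecutive ones — at least 7 crossings.
The safety rule pushes this higher. Following every safe sequence of crossings, the most of the 4 that can be at the warehouse floor as the hand-cart arrives there on crossing 7 is 3 — never all 4.
So no plan with fewer than 9 crossings exists, and this one achieves 9:
1. Porter goes to the warehouse floor with sample K.  [the loading dock: sample D, sample L, sample M | the warehouse floor: sample K]
2. Porter goes back to the loading dock alone.  [the loading dock: sample D, sample L, sample M | the warehouse floor: sample K]
3. Porter goes to the warehouse floor with sample D.  [the loading dock: sample L, sample M | the warehouse floor: sample D, sample K]
4. Porter goes back to the loading dock alone.  [the loading dock: sample L, sample M | the warehouse floor: sample D, sample K]
5. Porter goes to the warehouse floor with sample M.  [the loading dock: sample L | the warehouse floor: sample D, sample K, sample M]
6. Porter goes back to the loading dock with sample K.  [the loading dock: sample K, sample L | the warehouse floor: sample D, sample M]
7. Porter goes to the warehouse floor with sample L.  [the loading dock: sample K | the warehouse floor: sample D, sample L, sample M]
8. Porter goes back to the loading dock alone.  [the loading dock: sample K | the warehouse floor: sample D, sample L, sample M]
9. Porter goes to the warehouse floor with sample K.  [the loading dock: — | the warehouse floor: sample D, sample K, sample L, sample M]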